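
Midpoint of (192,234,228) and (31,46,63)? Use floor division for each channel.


Midpoint: each channel = ⌊(C₁+C₂)/2⌋
R: ⌊(192+31)/2⌋ = 111
G: ⌊(234+46)/2⌋ = 140
B: ⌊(228+63)/2⌋ = 145
= RGB(111, 140, 145)


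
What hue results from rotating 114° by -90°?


New hue = (H + rotation) mod 360
New hue = (114 -90) mod 360
= 24 mod 360
= 24°


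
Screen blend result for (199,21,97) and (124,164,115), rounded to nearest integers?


Screen: C = 255 - (255-A)×(255-B)/255, rounded to nearest integer
R: 255 - (255-199)×(255-124)/255 = 255 - 7336/255 ≈ 255 - 28.769 = 226.231 → 226
G: 255 - (255-21)×(255-164)/255 = 255 - 21294/255 ≈ 255 - 83.506 = 171.494 → 171
B: 255 - (255-97)×(255-115)/255 = 255 - 22120/255 ≈ 255 - 86.745 = 168.255 → 168
= RGB(226, 171, 168)


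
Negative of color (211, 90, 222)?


Invert: (255-R, 255-G, 255-B)
R: 255-211 = 44
G: 255-90 = 165
B: 255-222 = 33
= RGB(44, 165, 33)


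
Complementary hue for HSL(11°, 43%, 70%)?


Complement = opposite side of color wheel = hue + 180°
H' = (11 + 180) mod 360 = 191°
S and L unchanged.
= HSL(191°, 43%, 70%)


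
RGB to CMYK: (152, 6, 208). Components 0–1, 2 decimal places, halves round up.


R'=152/255≈0.5961, G'=6/255≈0.0235, B'=208/255≈0.8157
K = 1 - max(R',G',B') = 1 - 208/255 = 47/255 = 0.18431… → 0.18
(1-R'-K)/(1-K) simplifies to (max-R)/max with max = 208:
C = (208-152)/208 = 56/208 = 0.26923… → 0.27
M = (208-6)/208 = 202/208 = 0.97115… → 0.97
Y = (208-208)/208 = 0/208 = 0 → 0.00
= CMYK(0.27, 0.97, 0.00, 0.18)


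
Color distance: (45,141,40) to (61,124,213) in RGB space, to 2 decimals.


d = √[(R₁-R₂)² + (G₁-G₂)² + (B₁-B₂)²]
d = √[(45-61)² + (141-124)² + (40-213)²]
d = √[256 + 289 + 29929]
d = √30474
d ≈ 174.57


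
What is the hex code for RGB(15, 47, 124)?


R = 15 → 0F (hex)
G = 47 → 2F (hex)
B = 124 → 7C (hex)
Hex = #0F2F7C


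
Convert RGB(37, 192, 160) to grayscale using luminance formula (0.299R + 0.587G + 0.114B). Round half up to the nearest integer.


Gray = 0.299×R + 0.587×G + 0.114×B
Gray = 0.299×37 + 0.587×192 + 0.114×160
Gray = 11.063 + 112.704 + 18.240
Gray = 142.007 → round half up → 142
Gray = 142


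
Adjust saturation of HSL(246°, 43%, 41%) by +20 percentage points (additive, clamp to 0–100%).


Original S = 43%
Adjustment = +20 percentage points
New S = 43 + (20) = 63
Clamp to [0, 100] → 63
= HSL(246°, 63%, 41%)


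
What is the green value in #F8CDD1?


Color: #F8CDD1
R = F8 = 248
G = CD = 205
B = D1 = 209
Green = 205


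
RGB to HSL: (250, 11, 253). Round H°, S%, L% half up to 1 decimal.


Normalize: R'=250/255≈0.9804, G'=11/255≈0.0431, B'=253/255≈0.9922
Max=253/255, Min=11/255, Δ=Max-Min=242/255
L = (Max+Min)/2 = (253+11)/510 = 264/510 = 0.51764… → L = 51.8%
L > 0.5 → S = Δ/(2-Max-Min) = 242/(510-253-11) = 242/246 = 0.98373… → S = 98.4%
(the 1/255 factors cancel in S and H, so raw channel differences can be used)
Max is B' → H = 60 × ((R-G)/Δ + 4) = 60 × ((250-11)/242 + 4)
  239/242 + 4 = 0.9876… + 4 = 4.9876…
  H = 60 × 4.9876… = 299.256…° → H = 299.3°
= HSL(299.3°, 98.4%, 51.8%)


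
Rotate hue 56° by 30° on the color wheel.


New hue = (H + rotation) mod 360
New hue = (56 + 30) mod 360
= 86 mod 360
= 86°


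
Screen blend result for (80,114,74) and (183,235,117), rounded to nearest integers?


Screen: C = 255 - (255-A)×(255-B)/255, rounded to nearest integer
R: 255 - (255-80)×(255-183)/255 = 255 - 12600/255 ≈ 255 - 49.412 = 205.588 → 206
G: 255 - (255-114)×(255-235)/255 = 255 - 2820/255 ≈ 255 - 11.059 = 243.941 → 244
B: 255 - (255-74)×(255-117)/255 = 255 - 24978/255 ≈ 255 - 97.953 = 157.047 → 157
= RGB(206, 244, 157)


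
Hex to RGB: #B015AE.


B0 → 176 (R)
15 → 21 (G)
AE → 174 (B)
= RGB(176, 21, 174)


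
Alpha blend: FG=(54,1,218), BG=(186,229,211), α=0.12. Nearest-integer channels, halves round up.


C = α×F + (1-α)×B, with 1-α = 0.88
R: 0.12×54 + 0.88×186 = 6.48 + 163.68 = 170.16 → 170
G: 0.12×1 + 0.88×229 = 0.12 + 201.52 = 201.64 → 202
B: 0.12×218 + 0.88×211 = 26.16 + 185.68 = 211.84 → 212
= RGB(170, 202, 212)


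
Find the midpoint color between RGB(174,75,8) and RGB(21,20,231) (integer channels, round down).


Midpoint: each channel = ⌊(C₁+C₂)/2⌋
R: ⌊(174+21)/2⌋ = 97
G: ⌊(75+20)/2⌋ = 47
B: ⌊(8+231)/2⌋ = 119
= RGB(97, 47, 119)


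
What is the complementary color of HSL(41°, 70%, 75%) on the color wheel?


Complement = opposite side of color wheel = hue + 180°
H' = (41 + 180) mod 360 = 221°
S and L unchanged.
= HSL(221°, 70%, 75%)


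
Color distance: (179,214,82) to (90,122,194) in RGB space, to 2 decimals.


d = √[(R₁-R₂)² + (G₁-G₂)² + (B₁-B₂)²]
d = √[(179-90)² + (214-122)² + (82-194)²]
d = √[7921 + 8464 + 12544]
d = √28929
d ≈ 170.09


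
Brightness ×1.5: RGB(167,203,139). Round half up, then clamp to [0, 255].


Multiply each channel by 1.5, round half up, clamp to [0, 255]
R: 167×1.5 = 250.5 → round → 251
G: 203×1.5 = 304.5 → round → 305 → clamp → 255
B: 139×1.5 = 208.5 → round → 209
= RGB(251, 255, 209)


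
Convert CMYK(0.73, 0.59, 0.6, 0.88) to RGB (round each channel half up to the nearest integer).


R = 255 × (1-C) × (1-K) = 255 × 0.27 × 0.12 = 8.262 → 8
G = 255 × (1-M) × (1-K) = 255 × 0.41 × 0.12 = 12.546 → 13
B = 255 × (1-Y) × (1-K) = 255 × 0.40 × 0.12 = 12.24 → 12
= RGB(8, 13, 12)


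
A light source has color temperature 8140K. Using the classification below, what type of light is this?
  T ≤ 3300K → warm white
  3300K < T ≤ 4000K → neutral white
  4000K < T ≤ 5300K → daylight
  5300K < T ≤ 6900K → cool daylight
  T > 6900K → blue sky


Temperature: 8140K
8140K > 6900K → blue sky
Classification: blue sky


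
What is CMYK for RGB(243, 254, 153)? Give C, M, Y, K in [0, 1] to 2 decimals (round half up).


R'=243/255≈0.9529, G'=254/255≈0.9961, B'=153/255≈0.6000
K = 1 - max(R',G',B') = 1 - 254/255 = 1/255 = 0.00392… → 0.00
(1-R'-K)/(1-K) simplifies to (max-R)/max with max = 254:
C = (254-243)/254 = 11/254 = 0.04330… → 0.04
M = (254-254)/254 = 0/254 = 0 → 0.00
Y = (254-153)/254 = 101/254 = 0.39763… → 0.40
= CMYK(0.04, 0.00, 0.40, 0.00)


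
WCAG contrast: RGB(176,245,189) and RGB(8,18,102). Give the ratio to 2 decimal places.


Linearize each sRGB channel c=v/255: c/12.92 if c ≤ 0.04045 else ((c+0.055)/1.055)^2.4
L = 0.2126×R_lin + 0.7152×G_lin + 0.0722×B_lin
Color 1 (176,245,189):
  R=176: 176/255≈0.6902 > 0.04045 → ((0.6902+0.055)/1.055)^2.4 ≈ 0.43415
  G=245: 245/255≈0.9608 > 0.04045 → ((0.9608+0.055)/1.055)^2.4 ≈ 0.91310
  B=189: 189/255≈0.7412 > 0.04045 → ((0.7412+0.055)/1.055)^2.4 ≈ 0.50888
  L1 = 0.2126×0.43415 + 0.7152×0.91310 + 0.0722×0.50888 ≈ 0.78209
Color 2 (8,18,102):
  R=8: 8/255≈0.0314 ≤ 0.04045 → 0.0314/12.92 ≈ 0.00243
  G=18: 18/255≈0.0706 > 0.04045 → ((0.0706+0.055)/1.055)^2.4 ≈ 0.00605
  B=102: 102/255≈0.4000 > 0.04045 → ((0.4000+0.055)/1.055)^2.4 ≈ 0.13287
  L2 = 0.2126×0.00243 + 0.7152×0.00605 + 0.0722×0.13287 ≈ 0.01444
Lighter = 0.78209, Darker = 0.01444
Ratio = (L_lighter + 0.05) / (L_darker + 0.05)
Ratio = (0.78209 + 0.05) / (0.01444 + 0.05) = 0.83209 / 0.06444 ≈ 12.9135
Ratio ≈ 12.91:1


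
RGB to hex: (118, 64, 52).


R = 118 → 76 (hex)
G = 64 → 40 (hex)
B = 52 → 34 (hex)
Hex = #764034


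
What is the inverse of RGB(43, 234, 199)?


Invert: (255-R, 255-G, 255-B)
R: 255-43 = 212
G: 255-234 = 21
B: 255-199 = 56
= RGB(212, 21, 56)


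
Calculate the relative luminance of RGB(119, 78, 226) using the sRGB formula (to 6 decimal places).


Linearize each channel (sRGB transfer function): c = v/255; c_lin = c/12.92 if c ≤ 0.04045, else ((c+0.055)/1.055)^2.4
  R: 119/255 ≈ 0.466667 > 0.04045 → ((0.466667+0.055)/1.055)^2.4 ≈ 0.184475
  G: 78/255 ≈ 0.305882 > 0.04045 → ((0.305882+0.055)/1.055)^2.4 ≈ 0.076185
  B: 226/255 ≈ 0.886275 > 0.04045 → ((0.886275+0.055)/1.055)^2.4 ≈ 0.760525
R_lin = 0.184475, G_lin = 0.076185, B_lin = 0.760525
L = 0.2126×R + 0.7152×G + 0.0722×B
L = 0.2126×0.184475 + 0.7152×0.076185 + 0.0722×0.760525
L ≈ 0.148617


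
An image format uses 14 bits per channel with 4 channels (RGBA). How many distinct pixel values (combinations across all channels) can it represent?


Total bits = 14 bits/channel × 4 channels = 56 bits
Distinct pixel values = 2^56
= 72,057,594,037,927,936 pixel values


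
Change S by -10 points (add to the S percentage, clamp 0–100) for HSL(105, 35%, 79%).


Original S = 35%
Adjustment = -10 percentage points
New S = 35 + (-10) = 25
Clamp to [0, 100] → 25
= HSL(105°, 25%, 79%)


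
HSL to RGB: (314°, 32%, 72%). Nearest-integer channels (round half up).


H=314°, S=0.32, L=0.72
C = (1-|2L-1|)×S = (1-|0.44|)×0.32 = 0.1792
H' = H/60 = 314/60 ≈ 5.2333; X = C×(1-|H' mod 2 - 1|) ≈ 0.1374
m = L - C/2 = 0.72 - 0.0896 = 0.6304
Sector ⌊H'⌋ = 5 → (R',G',B') = (0.1792, 0.0, ≈0.1374)
RGB = ((R'+m)×255, (G'+m)×255, (B'+m)×255) = (206.448, 160.752, 195.7856)
Round half up → RGB(206, 161, 196)


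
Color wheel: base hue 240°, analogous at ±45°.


Base hue: 240°
Left analog: (240 - 45) mod 360 = 195°
Right analog: (240 + 45) mod 360 = 285°
Analogous hues = 195° and 285°


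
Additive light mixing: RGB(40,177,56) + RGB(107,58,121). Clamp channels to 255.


Additive: each channel = min(255, C₁+C₂)
R: 40+107 = 147 → 147
G: 177+58 = 235 → 235
B: 56+121 = 177 → 177
= RGB(147, 235, 177)


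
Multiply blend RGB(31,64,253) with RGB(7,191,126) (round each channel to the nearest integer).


Multiply: C = A×B/255, rounded to nearest integer
R: 31×7/255 = 217/255 ≈ 0.851 → 1
G: 64×191/255 = 12224/255 ≈ 47.937 → 48
B: 253×126/255 = 31878/255 ≈ 125.012 → 125
= RGB(1, 48, 125)


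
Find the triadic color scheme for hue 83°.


Triadic: equally spaced at 120° intervals
H1 = 83°
H2 = (83 + 120) mod 360 = 203°
H3 = (83 + 240) mod 360 = 323°
Triadic = 83°, 203°, 323°


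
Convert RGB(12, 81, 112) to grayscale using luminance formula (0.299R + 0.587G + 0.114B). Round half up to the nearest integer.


Gray = 0.299×R + 0.587×G + 0.114×B
Gray = 0.299×12 + 0.587×81 + 0.114×112
Gray = 3.588 + 47.547 + 12.768
Gray = 63.903 → round half up → 64
Gray = 64


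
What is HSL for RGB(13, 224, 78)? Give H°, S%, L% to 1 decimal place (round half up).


Normalize: R'=13/255≈0.0510, G'=224/255≈0.8784, B'=78/255≈0.3059
Max=224/255, Min=13/255, Δ=Max-Min=211/255
L = (Max+Min)/2 = (224+13)/510 = 237/510 = 0.46470… → L = 46.5%
L ≤ 0.5 → S = Δ/(Max+Min) = 211/(224+13) = 211/237 = 0.89029… → S = 89.0%
(the 1/255 factors cancel in S and H, so raw channel differences can be used)
Max is G' → H = 60 × ((B-R)/Δ + 2) = 60 × ((78-13)/211 + 2)
  65/211 + 2 = 0.3080… + 2 = 2.3080…
  H = 60 × 2.3080… = 138.483…° → H = 138.5°
= HSL(138.5°, 89.0%, 46.5%)


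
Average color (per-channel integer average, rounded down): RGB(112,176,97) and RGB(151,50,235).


Midpoint: each channel = ⌊(C₁+C₂)/2⌋
R: ⌊(112+151)/2⌋ = 131
G: ⌊(176+50)/2⌋ = 113
B: ⌊(97+235)/2⌋ = 166
= RGB(131, 113, 166)


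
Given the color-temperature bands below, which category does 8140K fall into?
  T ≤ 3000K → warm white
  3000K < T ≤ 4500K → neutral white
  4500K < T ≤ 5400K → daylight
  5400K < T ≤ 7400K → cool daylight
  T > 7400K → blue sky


Temperature: 8140K
8140K > 7400K → blue sky
Classification: blue sky


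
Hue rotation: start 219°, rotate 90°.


New hue = (H + rotation) mod 360
New hue = (219 + 90) mod 360
= 309 mod 360
= 309°


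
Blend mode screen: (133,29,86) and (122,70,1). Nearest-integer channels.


Screen: C = 255 - (255-A)×(255-B)/255, rounded to nearest integer
R: 255 - (255-133)×(255-122)/255 = 255 - 16226/255 ≈ 255 - 63.631 = 191.369 → 191
G: 255 - (255-29)×(255-70)/255 = 255 - 41810/255 ≈ 255 - 163.961 = 91.039 → 91
B: 255 - (255-86)×(255-1)/255 = 255 - 42926/255 ≈ 255 - 168.337 = 86.663 → 87
= RGB(191, 91, 87)


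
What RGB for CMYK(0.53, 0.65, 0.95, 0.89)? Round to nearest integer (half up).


R = 255 × (1-C) × (1-K) = 255 × 0.47 × 0.11 = 13.1835 → 13
G = 255 × (1-M) × (1-K) = 255 × 0.35 × 0.11 = 9.8175 → 10
B = 255 × (1-Y) × (1-K) = 255 × 0.05 × 0.11 = 1.4025 → 1
= RGB(13, 10, 1)


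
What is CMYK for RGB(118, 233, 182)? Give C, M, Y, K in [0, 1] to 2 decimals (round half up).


R'=118/255≈0.4627, G'=233/255≈0.9137, B'=182/255≈0.7137
K = 1 - max(R',G',B') = 1 - 233/255 = 22/255 = 0.08627… → 0.09
(1-R'-K)/(1-K) simplifies to (max-R)/max with max = 233:
C = (233-118)/233 = 115/233 = 0.49356… → 0.49
M = (233-233)/233 = 0/233 = 0 → 0.00
Y = (233-182)/233 = 51/233 = 0.21888… → 0.22
= CMYK(0.49, 0.00, 0.22, 0.09)


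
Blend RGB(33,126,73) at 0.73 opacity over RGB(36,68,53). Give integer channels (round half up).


C = α×F + (1-α)×B, with 1-α = 0.27
R: 0.73×33 + 0.27×36 = 24.09 + 9.72 = 33.81 → 34
G: 0.73×126 + 0.27×68 = 91.98 + 18.36 = 110.34 → 110
B: 0.73×73 + 0.27×53 = 53.29 + 14.31 = 67.60 → 68
= RGB(34, 110, 68)


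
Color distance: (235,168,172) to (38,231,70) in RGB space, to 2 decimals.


d = √[(R₁-R₂)² + (G₁-G₂)² + (B₁-B₂)²]
d = √[(235-38)² + (168-231)² + (172-70)²]
d = √[38809 + 3969 + 10404]
d = √53182
d ≈ 230.61


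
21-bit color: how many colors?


Colors = 2^bits = 2^21
= 2,097,152 colors


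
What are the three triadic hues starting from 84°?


Triadic: equally spaced at 120° intervals
H1 = 84°
H2 = (84 + 120) mod 360 = 204°
H3 = (84 + 240) mod 360 = 324°
Triadic = 84°, 204°, 324°


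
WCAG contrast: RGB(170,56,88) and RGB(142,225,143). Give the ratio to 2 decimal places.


Linearize each sRGB channel c=v/255: c/12.92 if c ≤ 0.04045 else ((c+0.055)/1.055)^2.4
L = 0.2126×R_lin + 0.7152×G_lin + 0.0722×B_lin
Color 1 (170,56,88):
  R=170: 170/255≈0.6667 > 0.04045 → ((0.6667+0.055)/1.055)^2.4 ≈ 0.40198
  G=56: 56/255≈0.2196 > 0.04045 → ((0.2196+0.055)/1.055)^2.4 ≈ 0.03955
  B=88: 88/255≈0.3451 > 0.04045 → ((0.3451+0.055)/1.055)^2.4 ≈ 0.09759
  L1 = 0.2126×0.40198 + 0.7152×0.03955 + 0.0722×0.09759 ≈ 0.12079
Color 2 (142,225,143):
  R=142: 142/255≈0.5569 > 0.04045 → ((0.5569+0.055)/1.055)^2.4 ≈ 0.27050
  G=225: 225/255≈0.8824 > 0.04045 → ((0.8824+0.055)/1.055)^2.4 ≈ 0.75294
  B=143: 143/255≈0.5608 > 0.04045 → ((0.5608+0.055)/1.055)^2.4 ≈ 0.27468
  L2 = 0.2126×0.27050 + 0.7152×0.75294 + 0.0722×0.27468 ≈ 0.61584
Lighter = 0.61584, Darker = 0.12079
Ratio = (L_lighter + 0.05) / (L_darker + 0.05)
Ratio = (0.61584 + 0.05) / (0.12079 + 0.05) = 0.66584 / 0.17079 ≈ 3.8986
Ratio ≈ 3.90:1


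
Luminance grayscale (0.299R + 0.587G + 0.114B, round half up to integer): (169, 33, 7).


Gray = 0.299×R + 0.587×G + 0.114×B
Gray = 0.299×169 + 0.587×33 + 0.114×7
Gray = 50.531 + 19.371 + 0.798
Gray = 70.700 → round half up → 71
Gray = 71


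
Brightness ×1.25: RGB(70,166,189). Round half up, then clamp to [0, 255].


Multiply each channel by 1.25, round half up, clamp to [0, 255]
R: 70×1.25 = 87.5 → round → 88
G: 166×1.25 = 207.5 → round → 208
B: 189×1.25 = 236.25 → round → 236
= RGB(88, 208, 236)


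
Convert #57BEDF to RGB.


57 → 87 (R)
BE → 190 (G)
DF → 223 (B)
= RGB(87, 190, 223)


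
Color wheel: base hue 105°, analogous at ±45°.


Base hue: 105°
Left analog: (105 - 45) mod 360 = 60°
Right analog: (105 + 45) mod 360 = 150°
Analogous hues = 60° and 150°


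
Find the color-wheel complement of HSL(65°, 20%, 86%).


Complement = opposite side of color wheel = hue + 180°
H' = (65 + 180) mod 360 = 245°
S and L unchanged.
= HSL(245°, 20%, 86%)


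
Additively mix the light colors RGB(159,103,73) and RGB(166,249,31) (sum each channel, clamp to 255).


Additive: each channel = min(255, C₁+C₂)
R: 159+166 = 325 → 255
G: 103+249 = 352 → 255
B: 73+31 = 104 → 104
= RGB(255, 255, 104)


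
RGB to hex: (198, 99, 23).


R = 198 → C6 (hex)
G = 99 → 63 (hex)
B = 23 → 17 (hex)
Hex = #C66317


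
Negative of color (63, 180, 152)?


Invert: (255-R, 255-G, 255-B)
R: 255-63 = 192
G: 255-180 = 75
B: 255-152 = 103
= RGB(192, 75, 103)


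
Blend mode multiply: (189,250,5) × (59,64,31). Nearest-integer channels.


Multiply: C = A×B/255, rounded to nearest integer
R: 189×59/255 = 11151/255 ≈ 43.729 → 44
G: 250×64/255 = 16000/255 ≈ 62.745 → 63
B: 5×31/255 = 155/255 ≈ 0.608 → 1
= RGB(44, 63, 1)


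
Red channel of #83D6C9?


Color: #83D6C9
R = 83 = 131
G = D6 = 214
B = C9 = 201
Red = 131


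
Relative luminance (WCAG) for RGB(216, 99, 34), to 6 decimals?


Linearize each channel (sRGB transfer function): c = v/255; c_lin = c/12.92 if c ≤ 0.04045, else ((c+0.055)/1.055)^2.4
  R: 216/255 ≈ 0.847059 > 0.04045 → ((0.847059+0.055)/1.055)^2.4 ≈ 0.686685
  G: 99/255 ≈ 0.388235 > 0.04045 → ((0.388235+0.055)/1.055)^2.4 ≈ 0.124772
  B: 34/255 ≈ 0.133333 > 0.04045 → ((0.133333+0.055)/1.055)^2.4 ≈ 0.015996
R_lin = 0.686685, G_lin = 0.124772, B_lin = 0.015996
L = 0.2126×R + 0.7152×G + 0.0722×B
L = 0.2126×0.686685 + 0.7152×0.124772 + 0.0722×0.015996
L ≈ 0.236381


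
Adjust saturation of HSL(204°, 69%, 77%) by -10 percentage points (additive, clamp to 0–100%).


Original S = 69%
Adjustment = -10 percentage points
New S = 69 + (-10) = 59
Clamp to [0, 100] → 59
= HSL(204°, 59%, 77%)


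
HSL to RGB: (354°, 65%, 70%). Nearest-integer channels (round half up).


H=354°, S=0.65, L=0.70
C = (1-|2L-1|)×S = (1-|0.40|)×0.65 = 0.39
H' = H/60 = 354/60 ≈ 5.9000; X = C×(1-|H' mod 2 - 1|) = 0.039
m = L - C/2 = 0.70 - 0.195 = 0.505
Sector ⌊H'⌋ = 5 → (R',G',B') = (0.39, 0.0, 0.039)
RGB = ((R'+m)×255, (G'+m)×255, (B'+m)×255) = (228.225, 128.775, 138.72)
Round half up → RGB(228, 129, 139)


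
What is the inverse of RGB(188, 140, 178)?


Invert: (255-R, 255-G, 255-B)
R: 255-188 = 67
G: 255-140 = 115
B: 255-178 = 77
= RGB(67, 115, 77)


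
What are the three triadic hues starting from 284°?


Triadic: equally spaced at 120° intervals
H1 = 284°
H2 = (284 + 120) mod 360 = 44°
H3 = (284 + 240) mod 360 = 164°
Triadic = 284°, 44°, 164°


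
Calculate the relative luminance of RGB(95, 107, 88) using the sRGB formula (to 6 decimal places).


Linearize each channel (sRGB transfer function): c = v/255; c_lin = c/12.92 if c ≤ 0.04045, else ((c+0.055)/1.055)^2.4
  R: 95/255 ≈ 0.372549 > 0.04045 → ((0.372549+0.055)/1.055)^2.4 ≈ 0.114435
  G: 107/255 ≈ 0.419608 > 0.04045 → ((0.419608+0.055)/1.055)^2.4 ≈ 0.147027
  B: 88/255 ≈ 0.345098 > 0.04045 → ((0.345098+0.055)/1.055)^2.4 ≈ 0.097587
R_lin = 0.114435, G_lin = 0.147027, B_lin = 0.097587
L = 0.2126×R + 0.7152×G + 0.0722×B
L = 0.2126×0.114435 + 0.7152×0.147027 + 0.0722×0.097587
L ≈ 0.136529


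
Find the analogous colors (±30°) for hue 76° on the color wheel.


Base hue: 76°
Left analog: (76 - 30) mod 360 = 46°
Right analog: (76 + 30) mod 360 = 106°
Analogous hues = 46° and 106°


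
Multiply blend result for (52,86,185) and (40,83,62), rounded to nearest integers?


Multiply: C = A×B/255, rounded to nearest integer
R: 52×40/255 = 2080/255 ≈ 8.157 → 8
G: 86×83/255 = 7138/255 ≈ 27.992 → 28
B: 185×62/255 = 11470/255 ≈ 44.980 → 45
= RGB(8, 28, 45)


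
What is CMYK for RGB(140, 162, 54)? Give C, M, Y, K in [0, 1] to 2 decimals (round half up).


R'=140/255≈0.5490, G'=162/255≈0.6353, B'=54/255≈0.2118
K = 1 - max(R',G',B') = 1 - 162/255 = 93/255 = 0.36470… → 0.36
(1-R'-K)/(1-K) simplifies to (max-R)/max with max = 162:
C = (162-140)/162 = 22/162 = 0.13580… → 0.14
M = (162-162)/162 = 0/162 = 0 → 0.00
Y = (162-54)/162 = 108/162 = 0.66666… → 0.67
= CMYK(0.14, 0.00, 0.67, 0.36)


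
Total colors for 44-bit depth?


Colors = 2^bits = 2^44
= 17,592,186,044,416 colors


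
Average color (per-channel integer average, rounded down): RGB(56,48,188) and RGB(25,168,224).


Midpoint: each channel = ⌊(C₁+C₂)/2⌋
R: ⌊(56+25)/2⌋ = 40
G: ⌊(48+168)/2⌋ = 108
B: ⌊(188+224)/2⌋ = 206
= RGB(40, 108, 206)


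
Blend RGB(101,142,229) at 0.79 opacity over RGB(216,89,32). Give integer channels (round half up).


C = α×F + (1-α)×B, with 1-α = 0.21
R: 0.79×101 + 0.21×216 = 79.79 + 45.36 = 125.15 → 125
G: 0.79×142 + 0.21×89 = 112.18 + 18.69 = 130.87 → 131
B: 0.79×229 + 0.21×32 = 180.91 + 6.72 = 187.63 → 188
= RGB(125, 131, 188)


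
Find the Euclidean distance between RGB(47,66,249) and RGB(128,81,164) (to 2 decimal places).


d = √[(R₁-R₂)² + (G₁-G₂)² + (B₁-B₂)²]
d = √[(47-128)² + (66-81)² + (249-164)²]
d = √[6561 + 225 + 7225]
d = √14011
d ≈ 118.37


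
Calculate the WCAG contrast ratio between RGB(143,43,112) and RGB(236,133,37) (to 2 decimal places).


Linearize each sRGB channel c=v/255: c/12.92 if c ≤ 0.04045 else ((c+0.055)/1.055)^2.4
L = 0.2126×R_lin + 0.7152×G_lin + 0.0722×B_lin
Color 1 (143,43,112):
  R=143: 143/255≈0.5608 > 0.04045 → ((0.5608+0.055)/1.055)^2.4 ≈ 0.27468
  G=43: 43/255≈0.1686 > 0.04045 → ((0.1686+0.055)/1.055)^2.4 ≈ 0.02416
  B=112: 112/255≈0.4392 > 0.04045 → ((0.4392+0.055)/1.055)^2.4 ≈ 0.16203
  L1 = 0.2126×0.27468 + 0.7152×0.02416 + 0.0722×0.16203 ≈ 0.08737
Color 2 (236,133,37):
  R=236: 236/255≈0.9255 > 0.04045 → ((0.9255+0.055)/1.055)^2.4 ≈ 0.83880
  G=133: 133/255≈0.5216 > 0.04045 → ((0.5216+0.055)/1.055)^2.4 ≈ 0.23455
  B=37: 37/255≈0.1451 > 0.04045 → ((0.1451+0.055)/1.055)^2.4 ≈ 0.01850
  L2 = 0.2126×0.83880 + 0.7152×0.23455 + 0.0722×0.01850 ≈ 0.34741
Lighter = 0.34741, Darker = 0.08737
Ratio = (L_lighter + 0.05) / (L_darker + 0.05)
Ratio = (0.34741 + 0.05) / (0.08737 + 0.05) = 0.39741 / 0.13737 ≈ 2.8930
Ratio ≈ 2.89:1


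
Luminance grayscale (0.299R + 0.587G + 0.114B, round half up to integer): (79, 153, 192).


Gray = 0.299×R + 0.587×G + 0.114×B
Gray = 0.299×79 + 0.587×153 + 0.114×192
Gray = 23.621 + 89.811 + 21.888
Gray = 135.320 → round half up → 135
Gray = 135


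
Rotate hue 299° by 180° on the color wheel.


New hue = (H + rotation) mod 360
New hue = (299 + 180) mod 360
= 479 mod 360
= 119°


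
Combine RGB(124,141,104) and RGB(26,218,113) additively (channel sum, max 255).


Additive: each channel = min(255, C₁+C₂)
R: 124+26 = 150 → 150
G: 141+218 = 359 → 255
B: 104+113 = 217 → 217
= RGB(150, 255, 217)


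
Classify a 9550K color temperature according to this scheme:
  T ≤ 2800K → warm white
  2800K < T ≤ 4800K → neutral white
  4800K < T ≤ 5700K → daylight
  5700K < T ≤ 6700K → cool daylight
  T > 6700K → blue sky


Temperature: 9550K
9550K > 6700K → blue sky
Classification: blue sky


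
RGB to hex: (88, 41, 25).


R = 88 → 58 (hex)
G = 41 → 29 (hex)
B = 25 → 19 (hex)
Hex = #582919


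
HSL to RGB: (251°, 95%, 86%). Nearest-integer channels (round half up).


H=251°, S=0.95, L=0.86
C = (1-|2L-1|)×S = (1-|0.72|)×0.95 = 0.266
H' = H/60 = 251/60 ≈ 4.1833; X = C×(1-|H' mod 2 - 1|) ≈ 0.0488
m = L - C/2 = 0.86 - 0.133 = 0.727
Sector ⌊H'⌋ = 4 → (R',G',B') = (≈0.0488, 0.0, 0.266)
RGB = ((R'+m)×255, (G'+m)×255, (B'+m)×255) = (197.8205, 185.385, 253.215)
Round half up → RGB(198, 185, 253)


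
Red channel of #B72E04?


Color: #B72E04
R = B7 = 183
G = 2E = 46
B = 04 = 4
Red = 183


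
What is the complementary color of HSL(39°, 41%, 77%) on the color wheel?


Complement = opposite side of color wheel = hue + 180°
H' = (39 + 180) mod 360 = 219°
S and L unchanged.
= HSL(219°, 41%, 77%)


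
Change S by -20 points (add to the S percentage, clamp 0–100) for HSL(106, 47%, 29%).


Original S = 47%
Adjustment = -20 percentage points
New S = 47 + (-20) = 27
Clamp to [0, 100] → 27
= HSL(106°, 27%, 29%)


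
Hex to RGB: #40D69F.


40 → 64 (R)
D6 → 214 (G)
9F → 159 (B)
= RGB(64, 214, 159)


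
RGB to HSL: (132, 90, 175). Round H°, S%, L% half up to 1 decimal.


Normalize: R'=132/255≈0.5176, G'=90/255≈0.3529, B'=175/255≈0.6863
Max=175/255, Min=90/255, Δ=Max-Min=85/255
L = (Max+Min)/2 = (175+90)/510 = 265/510 = 0.51960… → L = 52.0%
L > 0.5 → S = Δ/(2-Max-Min) = 85/(510-175-90) = 85/245 = 0.34693… → S = 34.7%
(the 1/255 factors cancel in S and H, so raw channel differences can be used)
Max is B' → H = 60 × ((R-G)/Δ + 4) = 60 × ((132-90)/85 + 4)
  42/85 + 4 = 0.4941… + 4 = 4.4941…
  H = 60 × 4.4941… = 269.647…° → H = 269.6°
= HSL(269.6°, 34.7%, 52.0%)


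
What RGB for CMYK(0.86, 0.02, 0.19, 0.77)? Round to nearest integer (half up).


R = 255 × (1-C) × (1-K) = 255 × 0.14 × 0.23 = 8.211 → 8
G = 255 × (1-M) × (1-K) = 255 × 0.98 × 0.23 = 57.477 → 57
B = 255 × (1-Y) × (1-K) = 255 × 0.81 × 0.23 = 47.5065 → 48
= RGB(8, 57, 48)


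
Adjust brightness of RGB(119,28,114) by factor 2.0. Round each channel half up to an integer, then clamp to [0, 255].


Multiply each channel by 2.0, round half up, clamp to [0, 255]
R: 119×2.0 = 238
G: 28×2.0 = 56
B: 114×2.0 = 228
= RGB(238, 56, 228)


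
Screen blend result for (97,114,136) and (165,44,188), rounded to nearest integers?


Screen: C = 255 - (255-A)×(255-B)/255, rounded to nearest integer
R: 255 - (255-97)×(255-165)/255 = 255 - 14220/255 ≈ 255 - 55.765 = 199.235 → 199
G: 255 - (255-114)×(255-44)/255 = 255 - 29751/255 ≈ 255 - 116.671 = 138.329 → 138
B: 255 - (255-136)×(255-188)/255 = 255 - 7973/255 ≈ 255 - 31.267 = 223.733 → 224
= RGB(199, 138, 224)


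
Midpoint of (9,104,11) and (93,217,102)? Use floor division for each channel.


Midpoint: each channel = ⌊(C₁+C₂)/2⌋
R: ⌊(9+93)/2⌋ = 51
G: ⌊(104+217)/2⌋ = 160
B: ⌊(11+102)/2⌋ = 56
= RGB(51, 160, 56)


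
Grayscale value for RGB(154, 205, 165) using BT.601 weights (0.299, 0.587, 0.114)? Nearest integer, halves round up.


Gray = 0.299×R + 0.587×G + 0.114×B
Gray = 0.299×154 + 0.587×205 + 0.114×165
Gray = 46.046 + 120.335 + 18.810
Gray = 185.191 → round half up → 185
Gray = 185


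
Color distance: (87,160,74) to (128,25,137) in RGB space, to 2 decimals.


d = √[(R₁-R₂)² + (G₁-G₂)² + (B₁-B₂)²]
d = √[(87-128)² + (160-25)² + (74-137)²]
d = √[1681 + 18225 + 3969]
d = √23875
d ≈ 154.52


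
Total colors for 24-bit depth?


Colors = 2^bits = 2^24
= 16,777,216 colors


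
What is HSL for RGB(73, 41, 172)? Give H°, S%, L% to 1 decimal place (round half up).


Normalize: R'=73/255≈0.2863, G'=41/255≈0.1608, B'=172/255≈0.6745
Max=172/255, Min=41/255, Δ=Max-Min=131/255
L = (Max+Min)/2 = (172+41)/510 = 213/510 = 0.41764… → L = 41.8%
L ≤ 0.5 → S = Δ/(Max+Min) = 131/(172+41) = 131/213 = 0.61502… → S = 61.5%
(the 1/255 factors cancel in S and H, so raw channel differences can be used)
Max is B' → H = 60 × ((R-G)/Δ + 4) = 60 × ((73-41)/131 + 4)
  32/131 + 4 = 0.2442… + 4 = 4.2442…
  H = 60 × 4.2442… = 254.656…° → H = 254.7°
= HSL(254.7°, 61.5%, 41.8%)


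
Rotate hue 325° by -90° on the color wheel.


New hue = (H + rotation) mod 360
New hue = (325 -90) mod 360
= 235 mod 360
= 235°


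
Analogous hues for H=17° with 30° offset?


Base hue: 17°
Left analog: (17 - 30) mod 360 = 347°
Right analog: (17 + 30) mod 360 = 47°
Analogous hues = 347° and 47°


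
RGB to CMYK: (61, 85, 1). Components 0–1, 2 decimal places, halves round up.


R'=61/255≈0.2392, G'=85/255≈0.3333, B'=1/255≈0.0039
K = 1 - max(R',G',B') = 1 - 85/255 = 170/255 = 0.66666… → 0.67
(1-R'-K)/(1-K) simplifies to (max-R)/max with max = 85:
C = (85-61)/85 = 24/85 = 0.28235… → 0.28
M = (85-85)/85 = 0/85 = 0 → 0.00
Y = (85-1)/85 = 84/85 = 0.98823… → 0.99
= CMYK(0.28, 0.00, 0.99, 0.67)


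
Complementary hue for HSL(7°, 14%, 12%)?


Complement = opposite side of color wheel = hue + 180°
H' = (7 + 180) mod 360 = 187°
S and L unchanged.
= HSL(187°, 14%, 12%)


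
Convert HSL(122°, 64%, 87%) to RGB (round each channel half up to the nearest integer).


H=122°, S=0.64, L=0.87
C = (1-|2L-1|)×S = (1-|0.74|)×0.64 = 0.1664
H' = H/60 = 122/60 ≈ 2.0333; X = C×(1-|H' mod 2 - 1|) ≈ 0.0055
m = L - C/2 = 0.87 - 0.0832 = 0.7868
Sector ⌊H'⌋ = 2 → (R',G',B') = (0.0, 0.1664, ≈0.0055)
RGB = ((R'+m)×255, (G'+m)×255, (B'+m)×255) = (200.634, 243.066, 202.0484)
Round half up → RGB(201, 243, 202)


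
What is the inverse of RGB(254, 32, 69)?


Invert: (255-R, 255-G, 255-B)
R: 255-254 = 1
G: 255-32 = 223
B: 255-69 = 186
= RGB(1, 223, 186)


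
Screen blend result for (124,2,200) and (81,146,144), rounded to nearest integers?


Screen: C = 255 - (255-A)×(255-B)/255, rounded to nearest integer
R: 255 - (255-124)×(255-81)/255 = 255 - 22794/255 ≈ 255 - 89.388 = 165.612 → 166
G: 255 - (255-2)×(255-146)/255 = 255 - 27577/255 ≈ 255 - 108.145 = 146.855 → 147
B: 255 - (255-200)×(255-144)/255 = 255 - 6105/255 ≈ 255 - 23.941 = 231.059 → 231
= RGB(166, 147, 231)


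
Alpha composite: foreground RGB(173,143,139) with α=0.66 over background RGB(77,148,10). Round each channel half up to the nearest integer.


C = α×F + (1-α)×B, with 1-α = 0.34
R: 0.66×173 + 0.34×77 = 114.18 + 26.18 = 140.36 → 140
G: 0.66×143 + 0.34×148 = 94.38 + 50.32 = 144.70 → 145
B: 0.66×139 + 0.34×10 = 91.74 + 3.40 = 95.14 → 95
= RGB(140, 145, 95)


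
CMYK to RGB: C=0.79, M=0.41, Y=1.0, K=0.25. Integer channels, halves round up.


R = 255 × (1-C) × (1-K) = 255 × 0.21 × 0.75 = 40.1625 → 40
G = 255 × (1-M) × (1-K) = 255 × 0.59 × 0.75 = 112.8375 → 113
B = 255 × (1-Y) × (1-K) = 255 × 0.00 × 0.75 = 0
= RGB(40, 113, 0)


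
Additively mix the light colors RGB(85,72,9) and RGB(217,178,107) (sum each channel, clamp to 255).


Additive: each channel = min(255, C₁+C₂)
R: 85+217 = 302 → 255
G: 72+178 = 250 → 250
B: 9+107 = 116 → 116
= RGB(255, 250, 116)


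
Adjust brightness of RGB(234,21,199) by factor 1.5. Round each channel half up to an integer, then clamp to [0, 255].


Multiply each channel by 1.5, round half up, clamp to [0, 255]
R: 234×1.5 = 351 → clamp → 255
G: 21×1.5 = 31.5 → round → 32
B: 199×1.5 = 298.5 → round → 299 → clamp → 255
= RGB(255, 32, 255)


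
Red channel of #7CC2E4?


Color: #7CC2E4
R = 7C = 124
G = C2 = 194
B = E4 = 228
Red = 124


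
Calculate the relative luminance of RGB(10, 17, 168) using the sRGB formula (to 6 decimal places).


Linearize each channel (sRGB transfer function): c = v/255; c_lin = c/12.92 if c ≤ 0.04045, else ((c+0.055)/1.055)^2.4
  R: 10/255 ≈ 0.039216 ≤ 0.04045 → 0.039216/12.92 ≈ 0.003035
  G: 17/255 ≈ 0.066667 > 0.04045 → ((0.066667+0.055)/1.055)^2.4 ≈ 0.005605
  B: 168/255 ≈ 0.658824 > 0.04045 → ((0.658824+0.055)/1.055)^2.4 ≈ 0.391572
R_lin = 0.003035, G_lin = 0.005605, B_lin = 0.391572
L = 0.2126×R + 0.7152×G + 0.0722×B
L = 0.2126×0.003035 + 0.7152×0.005605 + 0.0722×0.391572
L ≈ 0.032926


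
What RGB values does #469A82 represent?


46 → 70 (R)
9A → 154 (G)
82 → 130 (B)
= RGB(70, 154, 130)


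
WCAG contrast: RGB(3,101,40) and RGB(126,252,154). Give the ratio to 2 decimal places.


Linearize each sRGB channel c=v/255: c/12.92 if c ≤ 0.04045 else ((c+0.055)/1.055)^2.4
L = 0.2126×R_lin + 0.7152×G_lin + 0.0722×B_lin
Color 1 (3,101,40):
  R=3: 3/255≈0.0118 ≤ 0.04045 → 0.0118/12.92 ≈ 0.00091
  G=101: 101/255≈0.3961 > 0.04045 → ((0.3961+0.055)/1.055)^2.4 ≈ 0.13014
  B=40: 40/255≈0.1569 > 0.04045 → ((0.1569+0.055)/1.055)^2.4 ≈ 0.02122
  L1 = 0.2126×0.00091 + 0.7152×0.13014 + 0.0722×0.02122 ≈ 0.09480
Color 2 (126,252,154):
  R=126: 126/255≈0.4941 > 0.04045 → ((0.4941+0.055)/1.055)^2.4 ≈ 0.20864
  G=252: 252/255≈0.9882 > 0.04045 → ((0.9882+0.055)/1.055)^2.4 ≈ 0.97345
  B=154: 154/255≈0.6039 > 0.04045 → ((0.6039+0.055)/1.055)^2.4 ≈ 0.32314
  L2 = 0.2126×0.20864 + 0.7152×0.97345 + 0.0722×0.32314 ≈ 0.76390
Lighter = 0.76390, Darker = 0.09480
Ratio = (L_lighter + 0.05) / (L_darker + 0.05)
Ratio = (0.76390 + 0.05) / (0.09480 + 0.05) = 0.81390 / 0.14480 ≈ 5.6209
Ratio ≈ 5.62:1


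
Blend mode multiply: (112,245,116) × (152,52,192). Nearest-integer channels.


Multiply: C = A×B/255, rounded to nearest integer
R: 112×152/255 = 17024/255 ≈ 66.761 → 67
G: 245×52/255 = 12740/255 ≈ 49.961 → 50
B: 116×192/255 = 22272/255 ≈ 87.341 → 87
= RGB(67, 50, 87)


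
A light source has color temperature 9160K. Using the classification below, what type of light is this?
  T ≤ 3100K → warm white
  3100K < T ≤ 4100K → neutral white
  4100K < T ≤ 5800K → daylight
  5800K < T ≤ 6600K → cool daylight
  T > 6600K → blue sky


Temperature: 9160K
9160K > 6600K → blue sky
Classification: blue sky


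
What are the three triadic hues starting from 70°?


Triadic: equally spaced at 120° intervals
H1 = 70°
H2 = (70 + 120) mod 360 = 190°
H3 = (70 + 240) mod 360 = 310°
Triadic = 70°, 190°, 310°


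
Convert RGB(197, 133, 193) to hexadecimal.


R = 197 → C5 (hex)
G = 133 → 85 (hex)
B = 193 → C1 (hex)
Hex = #C585C1


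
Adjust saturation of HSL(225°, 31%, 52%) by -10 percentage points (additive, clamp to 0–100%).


Original S = 31%
Adjustment = -10 percentage points
New S = 31 + (-10) = 21
Clamp to [0, 100] → 21
= HSL(225°, 21%, 52%)


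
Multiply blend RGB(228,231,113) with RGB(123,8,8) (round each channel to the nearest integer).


Multiply: C = A×B/255, rounded to nearest integer
R: 228×123/255 = 28044/255 ≈ 109.976 → 110
G: 231×8/255 = 1848/255 ≈ 7.247 → 7
B: 113×8/255 = 904/255 ≈ 3.545 → 4
= RGB(110, 7, 4)


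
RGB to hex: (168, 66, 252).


R = 168 → A8 (hex)
G = 66 → 42 (hex)
B = 252 → FC (hex)
Hex = #A842FC


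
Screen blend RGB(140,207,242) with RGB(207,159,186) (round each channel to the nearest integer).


Screen: C = 255 - (255-A)×(255-B)/255, rounded to nearest integer
R: 255 - (255-140)×(255-207)/255 = 255 - 5520/255 ≈ 255 - 21.647 = 233.353 → 233
G: 255 - (255-207)×(255-159)/255 = 255 - 4608/255 ≈ 255 - 18.071 = 236.929 → 237
B: 255 - (255-242)×(255-186)/255 = 255 - 897/255 ≈ 255 - 3.518 = 251.482 → 251
= RGB(233, 237, 251)


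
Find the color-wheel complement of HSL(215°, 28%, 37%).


Complement = opposite side of color wheel = hue + 180°
H' = (215 + 180) mod 360 = 35°
S and L unchanged.
= HSL(35°, 28%, 37%)


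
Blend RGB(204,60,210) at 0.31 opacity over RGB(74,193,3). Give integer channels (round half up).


C = α×F + (1-α)×B, with 1-α = 0.69
R: 0.31×204 + 0.69×74 = 63.24 + 51.06 = 114.30 → 114
G: 0.31×60 + 0.69×193 = 18.60 + 133.17 = 151.77 → 152
B: 0.31×210 + 0.69×3 = 65.10 + 2.07 = 67.17 → 67
= RGB(114, 152, 67)


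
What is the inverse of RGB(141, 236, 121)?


Invert: (255-R, 255-G, 255-B)
R: 255-141 = 114
G: 255-236 = 19
B: 255-121 = 134
= RGB(114, 19, 134)


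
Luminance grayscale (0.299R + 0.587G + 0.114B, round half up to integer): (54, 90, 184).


Gray = 0.299×R + 0.587×G + 0.114×B
Gray = 0.299×54 + 0.587×90 + 0.114×184
Gray = 16.146 + 52.830 + 20.976
Gray = 89.952 → round half up → 90
Gray = 90


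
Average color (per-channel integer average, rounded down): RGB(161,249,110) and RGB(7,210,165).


Midpoint: each channel = ⌊(C₁+C₂)/2⌋
R: ⌊(161+7)/2⌋ = 84
G: ⌊(249+210)/2⌋ = 229
B: ⌊(110+165)/2⌋ = 137
= RGB(84, 229, 137)


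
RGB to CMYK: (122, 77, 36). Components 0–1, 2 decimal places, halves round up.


R'=122/255≈0.4784, G'=77/255≈0.3020, B'=36/255≈0.1412
K = 1 - max(R',G',B') = 1 - 122/255 = 133/255 = 0.52156… → 0.52
(1-R'-K)/(1-K) simplifies to (max-R)/max with max = 122:
C = (122-122)/122 = 0/122 = 0 → 0.00
M = (122-77)/122 = 45/122 = 0.36885… → 0.37
Y = (122-36)/122 = 86/122 = 0.70491… → 0.70
= CMYK(0.00, 0.37, 0.70, 0.52)


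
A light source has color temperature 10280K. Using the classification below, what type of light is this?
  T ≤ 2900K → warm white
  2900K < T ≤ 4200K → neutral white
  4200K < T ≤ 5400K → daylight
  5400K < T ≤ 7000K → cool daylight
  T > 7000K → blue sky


Temperature: 10280K
10280K > 7000K → blue sky
Classification: blue sky


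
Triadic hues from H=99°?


Triadic: equally spaced at 120° intervals
H1 = 99°
H2 = (99 + 120) mod 360 = 219°
H3 = (99 + 240) mod 360 = 339°
Triadic = 99°, 219°, 339°


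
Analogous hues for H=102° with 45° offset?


Base hue: 102°
Left analog: (102 - 45) mod 360 = 57°
Right analog: (102 + 45) mod 360 = 147°
Analogous hues = 57° and 147°


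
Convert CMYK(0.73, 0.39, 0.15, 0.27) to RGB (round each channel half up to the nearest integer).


R = 255 × (1-C) × (1-K) = 255 × 0.27 × 0.73 = 50.2605 → 50
G = 255 × (1-M) × (1-K) = 255 × 0.61 × 0.73 = 113.5515 → 114
B = 255 × (1-Y) × (1-K) = 255 × 0.85 × 0.73 = 158.2275 → 158
= RGB(50, 114, 158)


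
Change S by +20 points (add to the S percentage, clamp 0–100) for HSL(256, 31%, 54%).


Original S = 31%
Adjustment = +20 percentage points
New S = 31 + (20) = 51
Clamp to [0, 100] → 51
= HSL(256°, 51%, 54%)


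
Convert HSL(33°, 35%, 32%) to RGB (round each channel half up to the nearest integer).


H=33°, S=0.35, L=0.32
C = (1-|2L-1|)×S = (1-|-0.36|)×0.35 = 0.224
H' = H/60 = 33/60 ≈ 0.5500; X = C×(1-|H' mod 2 - 1|) = 0.1232
m = L - C/2 = 0.32 - 0.112 = 0.208
Sector ⌊H'⌋ = 0 → (R',G',B') = (0.224, 0.1232, 0.0)
RGB = ((R'+m)×255, (G'+m)×255, (B'+m)×255) = (110.16, 84.456, 53.04)
Round half up → RGB(110, 84, 53)


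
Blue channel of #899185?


Color: #899185
R = 89 = 137
G = 91 = 145
B = 85 = 133
Blue = 133


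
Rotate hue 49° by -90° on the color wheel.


New hue = (H + rotation) mod 360
New hue = (49 -90) mod 360
= -41 mod 360
= 319°


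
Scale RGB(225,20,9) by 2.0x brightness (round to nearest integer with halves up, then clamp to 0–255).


Multiply each channel by 2.0, round half up, clamp to [0, 255]
R: 225×2.0 = 450 → clamp → 255
G: 20×2.0 = 40
B: 9×2.0 = 18
= RGB(255, 40, 18)


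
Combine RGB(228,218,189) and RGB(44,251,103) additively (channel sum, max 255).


Additive: each channel = min(255, C₁+C₂)
R: 228+44 = 272 → 255
G: 218+251 = 469 → 255
B: 189+103 = 292 → 255
= RGB(255, 255, 255)


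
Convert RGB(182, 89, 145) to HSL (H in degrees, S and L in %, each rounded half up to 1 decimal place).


Normalize: R'=182/255≈0.7137, G'=89/255≈0.3490, B'=145/255≈0.5686
Max=182/255, Min=89/255, Δ=Max-Min=93/255
L = (Max+Min)/2 = (182+89)/510 = 271/510 = 0.53137… → L = 53.1%
L > 0.5 → S = Δ/(2-Max-Min) = 93/(510-182-89) = 93/239 = 0.38912… → S = 38.9%
(the 1/255 factors cancel in S and H, so raw channel differences can be used)
Max is R' → H = 60 × (((G-B)/Δ) mod 6) = 60 × (((89-145)/93) mod 6)
  (-56)/93 = -0.6021…; negative, so add 6 → 5.3978…
  H = 60 × 5.3978… = 323.870…° → H = 323.9°
= HSL(323.9°, 38.9%, 53.1%)


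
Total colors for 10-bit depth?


Colors = 2^bits = 2^10
= 1,024 colors


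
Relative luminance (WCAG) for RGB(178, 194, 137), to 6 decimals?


Linearize each channel (sRGB transfer function): c = v/255; c_lin = c/12.92 if c ≤ 0.04045, else ((c+0.055)/1.055)^2.4
  R: 178/255 ≈ 0.698039 > 0.04045 → ((0.698039+0.055)/1.055)^2.4 ≈ 0.445201
  G: 194/255 ≈ 0.760784 > 0.04045 → ((0.760784+0.055)/1.055)^2.4 ≈ 0.539479
  B: 137/255 ≈ 0.537255 > 0.04045 → ((0.537255+0.055)/1.055)^2.4 ≈ 0.250158
R_lin = 0.445201, G_lin = 0.539479, B_lin = 0.250158
L = 0.2126×R + 0.7152×G + 0.0722×B
L = 0.2126×0.445201 + 0.7152×0.539479 + 0.0722×0.250158
L ≈ 0.498547
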